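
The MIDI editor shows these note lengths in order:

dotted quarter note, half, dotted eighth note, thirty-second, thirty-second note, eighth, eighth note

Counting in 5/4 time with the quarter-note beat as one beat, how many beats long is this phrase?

One quarter-note beat = 8 thirty-second notes.
Convert each value to thirty-second notes: dotted quarter note = 12; half = 16; dotted eighth note = 6; thirty-second = 1; thirty-second note = 1; eighth = 4; eighth note = 4.
Adding: 12 + 16 + 6 + 1 + 1 + 4 + 4 = 44.
44 ÷ 8 = 5.5 beats.

5.5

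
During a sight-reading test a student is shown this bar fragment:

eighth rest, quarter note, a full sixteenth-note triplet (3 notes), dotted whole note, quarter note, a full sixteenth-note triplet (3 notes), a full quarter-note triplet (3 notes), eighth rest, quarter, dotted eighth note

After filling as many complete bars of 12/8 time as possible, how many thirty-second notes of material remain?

14

One bar of 12/8 = 24 sixteenth notes.
In sixteenth notes: eighth rest = 2; quarter note = 4; a full sixteenth-note triplet (3 notes) (three triplet sixteenths span one eighth) = 2; dotted whole note = 24; quarter note = 4; a full sixteenth-note triplet (3 notes) (three triplet sixteenths span one eighth) = 2; a full quarter-note triplet (3 notes) (three triplet quarters span one half) = 8; eighth rest = 2; quarter = 4; dotted eighth note = 3.
Total: 2 + 4 + 2 + 24 + 4 + 2 + 8 + 2 + 4 + 3 = 55.
55 ÷ 24 = 2 complete bars with 7 sixteenth notes remaining = 14 thirty-second notes.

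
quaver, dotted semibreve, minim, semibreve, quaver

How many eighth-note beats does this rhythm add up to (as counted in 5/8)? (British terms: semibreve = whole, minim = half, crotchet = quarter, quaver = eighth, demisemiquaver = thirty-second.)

26

One eighth-note beat = 2 sixteenth notes.
In sixteenth notes: quaver = 2; dotted semibreve = 24; minim = 8; semibreve = 16; quaver = 2.
Adding: 2 + 24 + 8 + 16 + 2 = 52.
52 ÷ 2 = 26 beats.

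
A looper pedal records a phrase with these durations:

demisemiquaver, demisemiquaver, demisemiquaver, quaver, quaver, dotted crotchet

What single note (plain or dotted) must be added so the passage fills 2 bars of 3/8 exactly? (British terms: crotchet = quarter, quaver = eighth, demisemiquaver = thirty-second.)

2 bars of 3/8 = 24 thirty-second notes.
Convert each value to thirty-second notes: demisemiquaver = 1; demisemiquaver = 1; demisemiquaver = 1; quaver = 4; quaver = 4; dotted crotchet = 12.
Altogether 1 + 1 + 1 + 4 + 4 + 12 = 23.
Remaining: 24 − 23 = 1 thirty-second note, which is a thirty-second note.

thirty-second note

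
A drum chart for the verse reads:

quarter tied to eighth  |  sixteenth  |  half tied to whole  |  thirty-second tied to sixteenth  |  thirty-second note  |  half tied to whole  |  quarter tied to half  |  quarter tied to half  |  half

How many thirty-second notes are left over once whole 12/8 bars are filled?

One bar of 12/8 = 48 thirty-second notes.
In thirty-second notes: quarter tied to eighth (quarter + eighth) = 12; sixteenth = 2; half tied to whole (half + whole) = 48; thirty-second tied to sixteenth (thirty-second + sixteenth) = 3; thirty-second note = 1; half tied to whole (half + whole) = 48; quarter tied to half (quarter + half) = 24; quarter tied to half (quarter + half) = 24; half = 16.
Total: 12 + 2 + 48 + 3 + 1 + 48 + 24 + 24 + 16 = 178.
178 ÷ 48 = 3 complete bars with 34 thirty-second notes remaining.

34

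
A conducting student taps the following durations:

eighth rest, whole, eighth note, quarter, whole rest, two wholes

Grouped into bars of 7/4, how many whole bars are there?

One bar of 7/4 = 14 eighth notes.
Working in eighth notes: eighth rest = 1; whole = 8; eighth note = 1; quarter = 2; whole rest = 8; whole = 8; whole = 8.
Altogether 1 + 8 + 1 + 2 + 8 + 8 + 8 = 36.
36 ÷ 14 = 2 complete bars with 8 left over.

2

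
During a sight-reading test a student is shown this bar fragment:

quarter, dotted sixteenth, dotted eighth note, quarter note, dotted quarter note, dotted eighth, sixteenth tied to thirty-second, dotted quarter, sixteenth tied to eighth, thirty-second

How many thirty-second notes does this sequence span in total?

Convert each value to thirty-second notes: quarter = 8; dotted sixteenth = 3; dotted eighth note = 6; quarter note = 8; dotted quarter note = 12; dotted eighth = 6; sixteenth tied to thirty-second (sixteenth + thirty-second) = 3; dotted quarter = 12; sixteenth tied to eighth (sixteenth + eighth) = 6; thirty-second = 1.
Total: 8 + 3 + 6 + 8 + 12 + 6 + 3 + 12 + 6 + 1 = 65 thirty-second notes.

65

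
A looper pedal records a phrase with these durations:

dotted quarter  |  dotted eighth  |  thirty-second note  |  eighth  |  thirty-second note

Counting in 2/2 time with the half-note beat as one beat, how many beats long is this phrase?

One half-note beat = 16 thirty-second notes.
In thirty-second notes: dotted quarter = 12; dotted eighth = 6; thirty-second note = 1; eighth = 4; thirty-second note = 1.
Adding: 12 + 6 + 1 + 4 + 1 = 24.
24 ÷ 16 = 1.5 beats.

1.5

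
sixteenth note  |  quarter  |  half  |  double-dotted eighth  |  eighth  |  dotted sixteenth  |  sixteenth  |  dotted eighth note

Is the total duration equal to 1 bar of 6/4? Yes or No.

One bar of 6/4 = 48 thirty-second notes.
Convert each value to thirty-second notes: sixteenth note = 2; quarter = 8; half = 16; double-dotted eighth = 7; eighth = 4; dotted sixteenth = 3; sixteenth = 2; dotted eighth note = 6.
Total: 2 + 8 + 16 + 7 + 4 + 3 + 2 + 6 = 48.
48 equals 48, so the answer is Yes.

Yes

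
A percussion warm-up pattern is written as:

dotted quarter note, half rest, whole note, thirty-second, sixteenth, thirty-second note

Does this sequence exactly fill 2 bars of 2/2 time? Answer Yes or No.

Yes

One bar of 2/2 = 32 thirty-second notes, so 2 bars = 64.
Working in thirty-second notes: dotted quarter note = 12; half rest = 16; whole note = 32; thirty-second = 1; sixteenth = 2; thirty-second note = 1.
Adding: 12 + 16 + 32 + 1 + 2 + 1 = 64.
64 equals 64, so the answer is Yes.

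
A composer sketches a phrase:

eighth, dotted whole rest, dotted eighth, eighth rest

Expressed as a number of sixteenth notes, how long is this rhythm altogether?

Each duration in sixteenth notes: eighth = 2; dotted whole rest = 24; dotted eighth = 3; eighth rest = 2.
Sum: 2 + 24 + 3 + 2 = 31 sixteenth notes.

31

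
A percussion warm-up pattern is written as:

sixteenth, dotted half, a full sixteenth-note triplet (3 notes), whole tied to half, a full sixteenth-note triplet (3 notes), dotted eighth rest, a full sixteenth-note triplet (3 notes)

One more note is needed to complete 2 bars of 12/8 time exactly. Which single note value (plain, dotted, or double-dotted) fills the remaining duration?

eighth note

2 bars of 12/8 = 48 sixteenth notes.
Each duration in sixteenth notes: sixteenth = 1; dotted half = 12; a full sixteenth-note triplet (3 notes) (three triplet sixteenths span one eighth) = 2; whole tied to half (whole + half) = 24; a full sixteenth-note triplet (3 notes) (three triplet sixteenths span one eighth) = 2; dotted eighth rest = 3; a full sixteenth-note triplet (3 notes) (three triplet sixteenths span one eighth) = 2.
Adding: 1 + 12 + 2 + 24 + 2 + 3 + 2 = 46.
Remaining: 48 − 46 = 2 sixteenth notes, which is a eighth note.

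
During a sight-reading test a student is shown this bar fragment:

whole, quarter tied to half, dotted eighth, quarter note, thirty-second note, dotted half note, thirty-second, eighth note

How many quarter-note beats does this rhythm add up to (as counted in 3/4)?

12.5

One quarter-note beat = 8 thirty-second notes.
In thirty-second notes: whole = 32; quarter tied to half (quarter + half) = 24; dotted eighth = 6; quarter note = 8; thirty-second note = 1; dotted half note = 24; thirty-second = 1; eighth note = 4.
Total: 32 + 24 + 6 + 8 + 1 + 24 + 1 + 4 = 100.
100 ÷ 8 = 12.5 beats.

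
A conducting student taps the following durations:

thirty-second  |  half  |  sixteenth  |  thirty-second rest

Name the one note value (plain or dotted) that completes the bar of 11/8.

dotted half note

The bar of 11/8 = 44 thirty-second notes.
Convert each value to thirty-second notes: thirty-second = 1; half = 16; sixteenth = 2; thirty-second rest = 1.
Altogether 1 + 16 + 2 + 1 = 20.
Remaining: 44 − 20 = 24 thirty-second notes, which is a dotted half note.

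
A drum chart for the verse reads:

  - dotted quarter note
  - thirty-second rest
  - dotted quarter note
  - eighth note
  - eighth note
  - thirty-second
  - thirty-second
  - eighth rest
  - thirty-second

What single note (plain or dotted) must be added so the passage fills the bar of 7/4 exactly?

The bar of 7/4 = 56 thirty-second notes.
Express everything in thirty-second notes: dotted quarter note = 12; thirty-second rest = 1; dotted quarter note = 12; eighth note = 4; eighth note = 4; thirty-second = 1; thirty-second = 1; eighth rest = 4; thirty-second = 1.
Altogether 12 + 1 + 12 + 4 + 4 + 1 + 1 + 4 + 1 = 40.
Remaining: 56 − 40 = 16 thirty-second notes, which is a half note.

half note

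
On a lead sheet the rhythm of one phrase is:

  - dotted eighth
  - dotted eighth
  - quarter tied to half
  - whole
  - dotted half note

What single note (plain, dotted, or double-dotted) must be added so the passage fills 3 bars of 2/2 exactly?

eighth note

3 bars of 2/2 = 48 sixteenth notes.
In sixteenth notes: dotted eighth = 3; dotted eighth = 3; quarter tied to half (quarter + half) = 12; whole = 16; dotted half note = 12.
Adding: 3 + 3 + 12 + 16 + 12 = 46.
Remaining: 48 − 46 = 2 sixteenth notes, which is a eighth note.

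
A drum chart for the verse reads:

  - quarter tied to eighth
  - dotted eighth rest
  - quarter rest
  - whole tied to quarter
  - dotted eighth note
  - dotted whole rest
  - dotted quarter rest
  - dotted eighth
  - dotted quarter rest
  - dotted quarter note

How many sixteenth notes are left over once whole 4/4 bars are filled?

One bar of 4/4 = 16 sixteenth notes.
Express everything in sixteenth notes: quarter tied to eighth (quarter + eighth) = 6; dotted eighth rest = 3; quarter rest = 4; whole tied to quarter (whole + quarter) = 20; dotted eighth note = 3; dotted whole rest = 24; dotted quarter rest = 6; dotted eighth = 3; dotted quarter rest = 6; dotted quarter note = 6.
Total: 6 + 3 + 4 + 20 + 3 + 24 + 6 + 3 + 6 + 6 = 81.
81 ÷ 16 = 5 complete bars with 1 sixteenth note remaining.

1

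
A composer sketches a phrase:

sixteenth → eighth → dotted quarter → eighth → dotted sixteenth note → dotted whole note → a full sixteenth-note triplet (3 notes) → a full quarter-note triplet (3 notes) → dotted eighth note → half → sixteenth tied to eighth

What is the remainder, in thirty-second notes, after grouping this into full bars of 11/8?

One bar of 11/8 = 44 thirty-second notes.
Working in thirty-second notes: sixteenth = 2; eighth = 4; dotted quarter = 12; eighth = 4; dotted sixteenth note = 3; dotted whole note = 48; a full sixteenth-note triplet (3 notes) (three triplet sixteenths span one eighth) = 4; a full quarter-note triplet (3 notes) (three triplet quarters span one half) = 16; dotted eighth note = 6; half = 16; sixteenth tied to eighth (sixteenth + eighth) = 6.
Total: 2 + 4 + 12 + 4 + 3 + 48 + 4 + 16 + 6 + 16 + 6 = 121.
121 ÷ 44 = 2 complete bars with 33 thirty-second notes remaining.

33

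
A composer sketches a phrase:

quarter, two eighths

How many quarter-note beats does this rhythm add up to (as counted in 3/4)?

2

One quarter-note beat = 2 eighth notes.
Working in eighth notes: quarter = 2; eighth = 1; eighth = 1.
Total: 2 + 1 + 1 = 4.
4 ÷ 2 = 2 beats.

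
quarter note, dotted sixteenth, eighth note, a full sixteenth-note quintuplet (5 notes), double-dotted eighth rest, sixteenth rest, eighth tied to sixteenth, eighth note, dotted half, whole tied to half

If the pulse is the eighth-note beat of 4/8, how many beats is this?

One eighth-note beat = 4 thirty-second notes.
Express everything in thirty-second notes: quarter note = 8; dotted sixteenth = 3; eighth note = 4; a full sixteenth-note quintuplet (5 notes) (five quintuplet sixteenths span one quarter) = 8; double-dotted eighth rest = 7; sixteenth rest = 2; eighth tied to sixteenth (eighth + sixteenth) = 6; eighth note = 4; dotted half = 24; whole tied to half (whole + half) = 48.
Sum: 8 + 3 + 4 + 8 + 7 + 2 + 6 + 4 + 24 + 48 = 114.
114 ÷ 4 = 28.5 beats.

28.5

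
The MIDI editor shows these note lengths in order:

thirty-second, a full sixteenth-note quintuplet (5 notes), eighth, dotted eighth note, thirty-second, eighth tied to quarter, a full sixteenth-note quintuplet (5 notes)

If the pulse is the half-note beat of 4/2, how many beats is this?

One half-note beat = 16 thirty-second notes.
In thirty-second notes: thirty-second = 1; a full sixteenth-note quintuplet (5 notes) (five quintuplet sixteenths span one quarter) = 8; eighth = 4; dotted eighth note = 6; thirty-second = 1; eighth tied to quarter (eighth + quarter) = 12; a full sixteenth-note quintuplet (5 notes) (five quintuplet sixteenths span one quarter) = 8.
Total: 1 + 8 + 4 + 6 + 1 + 12 + 8 = 40.
40 ÷ 16 = 2.5 beats.

2.5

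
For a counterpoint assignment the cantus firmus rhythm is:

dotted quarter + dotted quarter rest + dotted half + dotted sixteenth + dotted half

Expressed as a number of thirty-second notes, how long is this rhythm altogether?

75

Working in thirty-second notes: dotted quarter = 12; dotted quarter rest = 12; dotted half = 24; dotted sixteenth = 3; dotted half = 24.
Total: 12 + 12 + 24 + 3 + 24 = 75 thirty-second notes.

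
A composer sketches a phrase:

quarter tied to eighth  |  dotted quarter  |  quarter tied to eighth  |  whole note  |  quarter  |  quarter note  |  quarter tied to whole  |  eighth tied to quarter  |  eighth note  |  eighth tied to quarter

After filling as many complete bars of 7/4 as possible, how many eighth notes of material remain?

One bar of 7/4 = 14 eighth notes.
Convert each value to eighth notes: quarter tied to eighth (quarter + eighth) = 3; dotted quarter = 3; quarter tied to eighth (quarter + eighth) = 3; whole note = 8; quarter = 2; quarter note = 2; quarter tied to whole (quarter + whole) = 10; eighth tied to quarter (eighth + quarter) = 3; eighth note = 1; eighth tied to quarter (eighth + quarter) = 3.
Adding: 3 + 3 + 3 + 8 + 2 + 2 + 10 + 3 + 1 + 3 = 38.
38 ÷ 14 = 2 complete bars with 10 eighth notes remaining.

10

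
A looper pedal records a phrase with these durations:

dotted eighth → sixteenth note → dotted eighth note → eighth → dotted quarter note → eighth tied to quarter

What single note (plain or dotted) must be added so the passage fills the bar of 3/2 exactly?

The bar of 3/2 = 24 sixteenth notes.
Express everything in sixteenth notes: dotted eighth = 3; sixteenth note = 1; dotted eighth note = 3; eighth = 2; dotted quarter note = 6; eighth tied to quarter (eighth + quarter) = 6.
Adding: 3 + 1 + 3 + 2 + 6 + 6 = 21.
Remaining: 24 − 21 = 3 sixteenth notes, which is a dotted eighth note.

dotted eighth note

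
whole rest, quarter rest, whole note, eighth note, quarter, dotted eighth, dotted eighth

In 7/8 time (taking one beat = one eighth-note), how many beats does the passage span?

One eighth-note beat = 2 sixteenth notes.
Working in sixteenth notes: whole rest = 16; quarter rest = 4; whole note = 16; eighth note = 2; quarter = 4; dotted eighth = 3; dotted eighth = 3.
Sum: 16 + 4 + 16 + 2 + 4 + 3 + 3 = 48.
48 ÷ 2 = 24 beats.

24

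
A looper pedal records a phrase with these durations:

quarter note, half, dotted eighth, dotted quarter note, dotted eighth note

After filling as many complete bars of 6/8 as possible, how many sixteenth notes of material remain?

0

One bar of 6/8 = 12 sixteenth notes.
Each duration in sixteenth notes: quarter note = 4; half = 8; dotted eighth = 3; dotted quarter note = 6; dotted eighth note = 3.
Altogether 4 + 8 + 3 + 6 + 3 = 24.
24 ÷ 12 = 2 complete bars with 0 sixteenth notes remaining.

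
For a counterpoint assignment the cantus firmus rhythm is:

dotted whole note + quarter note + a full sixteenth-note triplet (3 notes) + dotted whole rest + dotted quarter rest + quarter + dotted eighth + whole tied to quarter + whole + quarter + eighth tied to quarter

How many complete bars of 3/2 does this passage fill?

One bar of 3/2 = 24 sixteenth notes.
Each duration in sixteenth notes: dotted whole note = 24; quarter note = 4; a full sixteenth-note triplet (3 notes) (three triplet sixteenths span one eighth) = 2; dotted whole rest = 24; dotted quarter rest = 6; quarter = 4; dotted eighth = 3; whole tied to quarter (whole + quarter) = 20; whole = 16; quarter = 4; eighth tied to quarter (eighth + quarter) = 6.
Altogether 24 + 4 + 2 + 24 + 6 + 4 + 3 + 20 + 16 + 4 + 6 = 113.
113 ÷ 24 = 4 complete bars with 17 left over.

4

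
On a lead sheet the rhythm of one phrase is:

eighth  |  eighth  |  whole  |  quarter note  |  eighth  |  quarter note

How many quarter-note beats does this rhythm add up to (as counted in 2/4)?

7.5

One quarter-note beat = 2 eighth notes.
Working in eighth notes: eighth = 1; eighth = 1; whole = 8; quarter note = 2; eighth = 1; quarter note = 2.
Adding: 1 + 1 + 8 + 2 + 1 + 2 = 15.
15 ÷ 2 = 7.5 beats.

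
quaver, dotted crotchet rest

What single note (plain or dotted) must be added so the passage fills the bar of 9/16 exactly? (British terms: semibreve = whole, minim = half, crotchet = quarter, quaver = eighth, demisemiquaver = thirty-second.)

The bar of 9/16 = 9 sixteenth notes.
Express everything in sixteenth notes: quaver = 2; dotted crotchet rest = 6.
Adding: 2 + 6 = 8.
Remaining: 9 − 8 = 1 sixteenth note, which is a sixteenth note.

sixteenth note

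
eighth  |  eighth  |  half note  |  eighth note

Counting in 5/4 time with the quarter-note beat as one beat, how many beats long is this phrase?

One quarter-note beat = 2 eighth notes.
Convert each value to eighth notes: eighth = 1; eighth = 1; half note = 4; eighth note = 1.
Altogether 1 + 1 + 4 + 1 = 7.
7 ÷ 2 = 3.5 beats.

3.5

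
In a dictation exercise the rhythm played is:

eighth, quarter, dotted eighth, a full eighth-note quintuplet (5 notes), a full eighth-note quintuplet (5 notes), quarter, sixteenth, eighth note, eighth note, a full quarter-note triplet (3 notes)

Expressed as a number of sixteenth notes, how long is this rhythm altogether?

Convert each value to sixteenth notes: eighth = 2; quarter = 4; dotted eighth = 3; a full eighth-note quintuplet (5 notes) (five quintuplet eighths span one half) = 8; a full eighth-note quintuplet (5 notes) (five quintuplet eighths span one half) = 8; quarter = 4; sixteenth = 1; eighth note = 2; eighth note = 2; a full quarter-note triplet (3 notes) (three triplet quarters span one half) = 8.
Altogether 2 + 4 + 3 + 8 + 8 + 4 + 1 + 2 + 2 + 8 = 42 sixteenth notes.

42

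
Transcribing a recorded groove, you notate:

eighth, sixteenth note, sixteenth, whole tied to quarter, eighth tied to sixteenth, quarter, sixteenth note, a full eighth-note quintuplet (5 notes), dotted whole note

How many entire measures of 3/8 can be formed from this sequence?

10

One bar of 3/8 = 6 sixteenth notes.
Express everything in sixteenth notes: eighth = 2; sixteenth note = 1; sixteenth = 1; whole tied to quarter (whole + quarter) = 20; eighth tied to sixteenth (eighth + sixteenth) = 3; quarter = 4; sixteenth note = 1; a full eighth-note quintuplet (5 notes) (five quintuplet eighths span one half) = 8; dotted whole note = 24.
Altogether 2 + 1 + 1 + 20 + 3 + 4 + 1 + 8 + 24 = 64.
64 ÷ 6 = 10 complete bars with 4 left over.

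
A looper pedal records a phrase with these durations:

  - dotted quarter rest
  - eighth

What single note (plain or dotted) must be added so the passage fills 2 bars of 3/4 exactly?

2 bars of 3/4 = 12 eighth notes.
Each duration in eighth notes: dotted quarter rest = 3; eighth = 1.
Adding: 3 + 1 = 4.
Remaining: 12 − 4 = 8 eighth notes, which is a whole note.

whole note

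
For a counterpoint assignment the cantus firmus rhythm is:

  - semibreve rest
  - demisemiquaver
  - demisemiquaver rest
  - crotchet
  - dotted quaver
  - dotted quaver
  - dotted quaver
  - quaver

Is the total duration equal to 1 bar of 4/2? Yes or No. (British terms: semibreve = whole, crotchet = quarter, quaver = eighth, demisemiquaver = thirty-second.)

Yes

One bar of 4/2 = 64 thirty-second notes.
Working in thirty-second notes: semibreve rest = 32; demisemiquaver = 1; demisemiquaver rest = 1; crotchet = 8; dotted quaver = 6; dotted quaver = 6; dotted quaver = 6; quaver = 4.
Total: 32 + 1 + 1 + 8 + 6 + 6 + 6 + 4 = 64.
64 equals 64, so the answer is Yes.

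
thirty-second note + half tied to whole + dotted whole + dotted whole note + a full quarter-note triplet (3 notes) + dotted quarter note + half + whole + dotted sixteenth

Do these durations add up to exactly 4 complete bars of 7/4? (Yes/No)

Yes

One bar of 7/4 = 56 thirty-second notes, so 4 bars = 224.
Convert each value to thirty-second notes: thirty-second note = 1; half tied to whole (half + whole) = 48; dotted whole = 48; dotted whole note = 48; a full quarter-note triplet (3 notes) (three triplet quarters span one half) = 16; dotted quarter note = 12; half = 16; whole = 32; dotted sixteenth = 3.
Adding: 1 + 48 + 48 + 48 + 16 + 12 + 16 + 32 + 3 = 224.
224 equals 224, so the answer is Yes.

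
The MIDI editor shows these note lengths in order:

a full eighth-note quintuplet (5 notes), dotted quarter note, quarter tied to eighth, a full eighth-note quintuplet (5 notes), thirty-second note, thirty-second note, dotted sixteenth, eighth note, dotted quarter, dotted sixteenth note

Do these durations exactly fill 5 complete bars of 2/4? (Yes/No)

One bar of 2/4 = 16 thirty-second notes, so 5 bars = 80.
In thirty-second notes: a full eighth-note quintuplet (5 notes) (five quintuplet eighths span one half) = 16; dotted quarter note = 12; quarter tied to eighth (quarter + eighth) = 12; a full eighth-note quintuplet (5 notes) (five quintuplet eighths span one half) = 16; thirty-second note = 1; thirty-second note = 1; dotted sixteenth = 3; eighth note = 4; dotted quarter = 12; dotted sixteenth note = 3.
Adding: 16 + 12 + 12 + 16 + 1 + 1 + 3 + 4 + 12 + 3 = 80.
80 equals 80, so the answer is Yes.

Yes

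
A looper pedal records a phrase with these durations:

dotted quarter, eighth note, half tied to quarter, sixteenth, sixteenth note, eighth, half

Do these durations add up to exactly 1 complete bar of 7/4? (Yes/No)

No

One bar of 7/4 = 28 sixteenth notes.
In sixteenth notes: dotted quarter = 6; eighth note = 2; half tied to quarter (half + quarter) = 12; sixteenth = 1; sixteenth note = 1; eighth = 2; half = 8.
Sum: 6 + 2 + 12 + 1 + 1 + 2 + 8 = 32.
32 exceeds 28, so the answer is No.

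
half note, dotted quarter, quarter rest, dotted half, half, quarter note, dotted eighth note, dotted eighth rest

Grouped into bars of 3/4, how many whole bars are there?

One bar of 3/4 = 12 sixteenth notes.
Convert each value to sixteenth notes: half note = 8; dotted quarter = 6; quarter rest = 4; dotted half = 12; half = 8; quarter note = 4; dotted eighth note = 3; dotted eighth rest = 3.
Sum: 8 + 6 + 4 + 12 + 8 + 4 + 3 + 3 = 48.
48 ÷ 12 = 4 complete bars with 0 left over.

4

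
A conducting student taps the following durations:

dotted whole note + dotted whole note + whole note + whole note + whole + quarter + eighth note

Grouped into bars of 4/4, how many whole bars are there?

One bar of 4/4 = 8 eighth notes.
Convert each value to eighth notes: dotted whole note = 12; dotted whole note = 12; whole note = 8; whole note = 8; whole = 8; quarter = 2; eighth note = 1.
Altogether 12 + 12 + 8 + 8 + 8 + 2 + 1 = 51.
51 ÷ 8 = 6 complete bars with 3 left over.

6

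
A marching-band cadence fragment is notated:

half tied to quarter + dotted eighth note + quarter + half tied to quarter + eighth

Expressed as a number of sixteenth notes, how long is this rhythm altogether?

33

In sixteenth notes: half tied to quarter (half + quarter) = 12; dotted eighth note = 3; quarter = 4; half tied to quarter (half + quarter) = 12; eighth = 2.
Total: 12 + 3 + 4 + 12 + 2 = 33 sixteenth notes.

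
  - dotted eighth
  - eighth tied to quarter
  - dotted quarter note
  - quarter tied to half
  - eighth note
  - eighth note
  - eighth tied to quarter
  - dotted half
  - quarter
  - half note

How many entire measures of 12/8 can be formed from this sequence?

2

One bar of 12/8 = 24 sixteenth notes.
Each duration in sixteenth notes: dotted eighth = 3; eighth tied to quarter (eighth + quarter) = 6; dotted quarter note = 6; quarter tied to half (quarter + half) = 12; eighth note = 2; eighth note = 2; eighth tied to quarter (eighth + quarter) = 6; dotted half = 12; quarter = 4; half note = 8.
Altogether 3 + 6 + 6 + 12 + 2 + 2 + 6 + 12 + 4 + 8 = 61.
61 ÷ 24 = 2 complete bars with 13 left over.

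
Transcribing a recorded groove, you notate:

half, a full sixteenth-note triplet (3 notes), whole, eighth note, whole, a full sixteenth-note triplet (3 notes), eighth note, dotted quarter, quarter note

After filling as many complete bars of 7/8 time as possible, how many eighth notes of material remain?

1

One bar of 7/8 = 7 eighth notes.
Convert each value to eighth notes: half = 4; a full sixteenth-note triplet (3 notes) (three triplet sixteenths span one eighth) = 1; whole = 8; eighth note = 1; whole = 8; a full sixteenth-note triplet (3 notes) (three triplet sixteenths span one eighth) = 1; eighth note = 1; dotted quarter = 3; quarter note = 2.
Adding: 4 + 1 + 8 + 1 + 8 + 1 + 1 + 3 + 2 = 29.
29 ÷ 7 = 4 complete bars with 1 eighth note remaining.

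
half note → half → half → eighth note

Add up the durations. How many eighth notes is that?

Express everything in eighth notes: half note = 4; half = 4; half = 4; eighth note = 1.
Sum: 4 + 4 + 4 + 1 = 13 eighth notes.

13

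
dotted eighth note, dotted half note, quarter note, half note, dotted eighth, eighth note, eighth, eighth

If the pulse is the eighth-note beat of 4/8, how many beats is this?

One eighth-note beat = 2 sixteenth notes.
Working in sixteenth notes: dotted eighth note = 3; dotted half note = 12; quarter note = 4; half note = 8; dotted eighth = 3; eighth note = 2; eighth = 2; eighth = 2.
Altogether 3 + 12 + 4 + 8 + 3 + 2 + 2 + 2 = 36.
36 ÷ 2 = 18 beats.

18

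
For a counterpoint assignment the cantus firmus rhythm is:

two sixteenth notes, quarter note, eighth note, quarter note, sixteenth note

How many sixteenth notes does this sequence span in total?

Each duration in sixteenth notes: sixteenth note = 1; sixteenth note = 1; quarter note = 4; eighth note = 2; quarter note = 4; sixteenth note = 1.
Adding: 1 + 1 + 4 + 2 + 4 + 1 = 13 sixteenth notes.

13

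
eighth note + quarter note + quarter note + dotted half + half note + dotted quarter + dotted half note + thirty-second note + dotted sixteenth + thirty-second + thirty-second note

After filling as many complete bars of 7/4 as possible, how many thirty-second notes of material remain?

One bar of 7/4 = 56 thirty-second notes.
Each duration in thirty-second notes: eighth note = 4; quarter note = 8; quarter note = 8; dotted half = 24; half note = 16; dotted quarter = 12; dotted half note = 24; thirty-second note = 1; dotted sixteenth = 3; thirty-second = 1; thirty-second note = 1.
Altogether 4 + 8 + 8 + 24 + 16 + 12 + 24 + 1 + 3 + 1 + 1 = 102.
102 ÷ 56 = 1 complete bar with 46 thirty-second notes remaining.

46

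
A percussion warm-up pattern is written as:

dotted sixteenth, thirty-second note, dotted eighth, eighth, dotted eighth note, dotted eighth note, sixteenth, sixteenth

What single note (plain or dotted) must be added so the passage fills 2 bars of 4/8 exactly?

sixteenth note

2 bars of 4/8 = 32 thirty-second notes.
Each duration in thirty-second notes: dotted sixteenth = 3; thirty-second note = 1; dotted eighth = 6; eighth = 4; dotted eighth note = 6; dotted eighth note = 6; sixteenth = 2; sixteenth = 2.
Sum: 3 + 1 + 6 + 4 + 6 + 6 + 2 + 2 = 30.
Remaining: 32 − 30 = 2 thirty-second notes, which is a sixteenth note.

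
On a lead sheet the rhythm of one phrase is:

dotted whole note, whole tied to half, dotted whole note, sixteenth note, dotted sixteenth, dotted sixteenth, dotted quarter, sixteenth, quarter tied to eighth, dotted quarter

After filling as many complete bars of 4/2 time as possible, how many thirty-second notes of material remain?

One bar of 4/2 = 64 thirty-second notes.
Convert each value to thirty-second notes: dotted whole note = 48; whole tied to half (whole + half) = 48; dotted whole note = 48; sixteenth note = 2; dotted sixteenth = 3; dotted sixteenth = 3; dotted quarter = 12; sixteenth = 2; quarter tied to eighth (quarter + eighth) = 12; dotted quarter = 12.
Adding: 48 + 48 + 48 + 2 + 3 + 3 + 12 + 2 + 12 + 12 = 190.
190 ÷ 64 = 2 complete bars with 62 thirty-second notes remaining.

62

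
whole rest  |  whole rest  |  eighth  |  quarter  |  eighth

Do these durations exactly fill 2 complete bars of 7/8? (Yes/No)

One bar of 7/8 = 7 eighth notes, so 2 bars = 14.
Working in eighth notes: whole rest = 8; whole rest = 8; eighth = 1; quarter = 2; eighth = 1.
Total: 8 + 8 + 1 + 2 + 1 = 20.
20 exceeds 14, so the answer is No.

No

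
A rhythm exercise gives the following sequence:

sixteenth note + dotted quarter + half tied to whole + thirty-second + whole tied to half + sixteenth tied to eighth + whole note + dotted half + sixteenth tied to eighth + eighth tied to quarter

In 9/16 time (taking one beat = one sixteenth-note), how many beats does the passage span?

95.5

One sixteenth-note beat = 2 thirty-second notes.
In thirty-second notes: sixteenth note = 2; dotted quarter = 12; half tied to whole (half + whole) = 48; thirty-second = 1; whole tied to half (whole + half) = 48; sixteenth tied to eighth (sixteenth + eighth) = 6; whole note = 32; dotted half = 24; sixteenth tied to eighth (sixteenth + eighth) = 6; eighth tied to quarter (eighth + quarter) = 12.
Altogether 2 + 12 + 48 + 1 + 48 + 6 + 32 + 24 + 6 + 12 = 191.
191 ÷ 2 = 95.5 beats.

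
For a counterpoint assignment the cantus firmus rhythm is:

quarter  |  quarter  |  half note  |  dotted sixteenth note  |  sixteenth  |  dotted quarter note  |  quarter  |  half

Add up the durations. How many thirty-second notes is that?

Each duration in thirty-second notes: quarter = 8; quarter = 8; half note = 16; dotted sixteenth note = 3; sixteenth = 2; dotted quarter note = 12; quarter = 8; half = 16.
Total: 8 + 8 + 16 + 3 + 2 + 12 + 8 + 16 = 73 thirty-second notes.

73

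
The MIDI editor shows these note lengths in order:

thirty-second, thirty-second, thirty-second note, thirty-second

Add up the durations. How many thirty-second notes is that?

4

Convert each value to thirty-second notes: thirty-second = 1; thirty-second = 1; thirty-second note = 1; thirty-second = 1.
Sum: 1 + 1 + 1 + 1 = 4 thirty-second notes.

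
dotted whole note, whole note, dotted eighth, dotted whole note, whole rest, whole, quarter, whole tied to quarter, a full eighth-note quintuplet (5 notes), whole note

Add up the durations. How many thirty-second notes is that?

294

Each duration in thirty-second notes: dotted whole note = 48; whole note = 32; dotted eighth = 6; dotted whole note = 48; whole rest = 32; whole = 32; quarter = 8; whole tied to quarter (whole + quarter) = 40; a full eighth-note quintuplet (5 notes) (five quintuplet eighths span one half) = 16; whole note = 32.
Total: 48 + 32 + 6 + 48 + 32 + 32 + 8 + 40 + 16 + 32 = 294 thirty-second notes.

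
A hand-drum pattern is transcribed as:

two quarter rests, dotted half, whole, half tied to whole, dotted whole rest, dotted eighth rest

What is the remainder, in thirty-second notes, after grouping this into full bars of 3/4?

One bar of 3/4 = 12 sixteenth notes.
In sixteenth notes: quarter rest = 4; quarter rest = 4; dotted half = 12; whole = 16; half tied to whole (half + whole) = 24; dotted whole rest = 24; dotted eighth rest = 3.
Adding: 4 + 4 + 12 + 16 + 24 + 24 + 3 = 87.
87 ÷ 12 = 7 complete bars with 3 sixteenth notes remaining = 6 thirty-second notes.

6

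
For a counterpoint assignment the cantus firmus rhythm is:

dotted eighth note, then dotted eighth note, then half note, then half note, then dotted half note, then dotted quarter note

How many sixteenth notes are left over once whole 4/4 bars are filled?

8

One bar of 4/4 = 16 sixteenth notes.
Express everything in sixteenth notes: dotted eighth note = 3; dotted eighth note = 3; half note = 8; half note = 8; dotted half note = 12; dotted quarter note = 6.
Adding: 3 + 3 + 8 + 8 + 12 + 6 = 40.
40 ÷ 16 = 2 complete bars with 8 sixteenth notes remaining.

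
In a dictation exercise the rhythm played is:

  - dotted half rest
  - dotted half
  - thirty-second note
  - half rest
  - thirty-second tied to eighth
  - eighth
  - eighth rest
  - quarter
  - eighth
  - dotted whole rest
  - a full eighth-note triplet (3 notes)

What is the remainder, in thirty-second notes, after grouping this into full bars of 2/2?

One bar of 2/2 = 32 thirty-second notes.
Express everything in thirty-second notes: dotted half rest = 24; dotted half = 24; thirty-second note = 1; half rest = 16; thirty-second tied to eighth (thirty-second + eighth) = 5; eighth = 4; eighth rest = 4; quarter = 8; eighth = 4; dotted whole rest = 48; a full eighth-note triplet (3 notes) (three triplet eighths span one quarter) = 8.
Adding: 24 + 24 + 1 + 16 + 5 + 4 + 4 + 8 + 4 + 48 + 8 = 146.
146 ÷ 32 = 4 complete bars with 18 thirty-second notes remaining.

18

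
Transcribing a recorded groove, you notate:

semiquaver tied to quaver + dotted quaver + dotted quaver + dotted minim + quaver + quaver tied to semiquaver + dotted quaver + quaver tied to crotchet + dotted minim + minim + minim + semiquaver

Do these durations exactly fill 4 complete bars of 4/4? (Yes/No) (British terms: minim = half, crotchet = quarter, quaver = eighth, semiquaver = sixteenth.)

Yes

One bar of 4/4 = 16 sixteenth notes, so 4 bars = 64.
Convert each value to sixteenth notes: semiquaver tied to quaver (semiquaver + quaver) = 3; dotted quaver = 3; dotted quaver = 3; dotted minim = 12; quaver = 2; quaver tied to semiquaver (quaver + semiquaver) = 3; dotted quaver = 3; quaver tied to crotchet (quaver + crotchet) = 6; dotted minim = 12; minim = 8; minim = 8; semiquaver = 1.
Altogether 3 + 3 + 3 + 12 + 2 + 3 + 3 + 6 + 12 + 8 + 8 + 1 = 64.
64 equals 64, so the answer is Yes.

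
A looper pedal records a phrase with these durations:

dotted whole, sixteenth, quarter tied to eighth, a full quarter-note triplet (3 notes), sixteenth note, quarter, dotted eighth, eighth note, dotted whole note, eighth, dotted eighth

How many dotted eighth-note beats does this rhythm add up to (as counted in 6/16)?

26

One dotted eighth-note beat = 3 sixteenth notes.
Working in sixteenth notes: dotted whole = 24; sixteenth = 1; quarter tied to eighth (quarter + eighth) = 6; a full quarter-note triplet (3 notes) (three triplet quarters span one half) = 8; sixteenth note = 1; quarter = 4; dotted eighth = 3; eighth note = 2; dotted whole note = 24; eighth = 2; dotted eighth = 3.
Sum: 24 + 1 + 6 + 8 + 1 + 4 + 3 + 2 + 24 + 2 + 3 = 78.
78 ÷ 3 = 26 beats.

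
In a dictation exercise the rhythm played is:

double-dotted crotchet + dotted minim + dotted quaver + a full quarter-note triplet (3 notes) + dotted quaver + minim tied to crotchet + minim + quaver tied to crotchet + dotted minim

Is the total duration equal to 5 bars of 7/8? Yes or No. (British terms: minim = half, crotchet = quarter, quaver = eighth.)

No

One bar of 7/8 = 14 sixteenth notes, so 5 bars = 70.
Working in sixteenth notes: double-dotted crotchet = 7; dotted minim = 12; dotted quaver = 3; a full quarter-note triplet (3 notes) (three triplet quarters span one half) = 8; dotted quaver = 3; minim tied to crotchet (minim + crotchet) = 12; minim = 8; quaver tied to crotchet (quaver + crotchet) = 6; dotted minim = 12.
Adding: 7 + 12 + 3 + 8 + 3 + 12 + 8 + 6 + 12 = 71.
71 exceeds 70, so the answer is No.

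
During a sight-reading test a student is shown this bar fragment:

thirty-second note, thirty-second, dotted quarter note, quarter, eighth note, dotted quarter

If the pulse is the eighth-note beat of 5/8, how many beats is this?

9.5

One eighth-note beat = 4 thirty-second notes.
Each duration in thirty-second notes: thirty-second note = 1; thirty-second = 1; dotted quarter note = 12; quarter = 8; eighth note = 4; dotted quarter = 12.
Altogether 1 + 1 + 12 + 8 + 4 + 12 = 38.
38 ÷ 4 = 9.5 beats.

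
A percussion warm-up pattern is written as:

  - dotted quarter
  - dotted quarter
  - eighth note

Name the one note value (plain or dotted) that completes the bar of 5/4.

dotted quarter note

The bar of 5/4 = 10 eighth notes.
Working in eighth notes: dotted quarter = 3; dotted quarter = 3; eighth note = 1.
Adding: 3 + 3 + 1 = 7.
Remaining: 10 − 7 = 3 eighth notes, which is a dotted quarter note.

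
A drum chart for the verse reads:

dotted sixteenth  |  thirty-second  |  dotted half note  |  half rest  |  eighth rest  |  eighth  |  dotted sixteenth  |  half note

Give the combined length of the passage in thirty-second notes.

Working in thirty-second notes: dotted sixteenth = 3; thirty-second = 1; dotted half note = 24; half rest = 16; eighth rest = 4; eighth = 4; dotted sixteenth = 3; half note = 16.
Total: 3 + 1 + 24 + 16 + 4 + 4 + 3 + 16 = 71 thirty-second notes.

71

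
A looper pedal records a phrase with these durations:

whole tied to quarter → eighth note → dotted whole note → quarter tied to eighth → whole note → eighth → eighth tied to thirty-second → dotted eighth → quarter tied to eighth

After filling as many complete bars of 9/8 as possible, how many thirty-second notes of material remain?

One bar of 9/8 = 36 thirty-second notes.
In thirty-second notes: whole tied to quarter (whole + quarter) = 40; eighth note = 4; dotted whole note = 48; quarter tied to eighth (quarter + eighth) = 12; whole note = 32; eighth = 4; eighth tied to thirty-second (eighth + thirty-second) = 5; dotted eighth = 6; quarter tied to eighth (quarter + eighth) = 12.
Sum: 40 + 4 + 48 + 12 + 32 + 4 + 5 + 6 + 12 = 163.
163 ÷ 36 = 4 complete bars with 19 thirty-second notes remaining.

19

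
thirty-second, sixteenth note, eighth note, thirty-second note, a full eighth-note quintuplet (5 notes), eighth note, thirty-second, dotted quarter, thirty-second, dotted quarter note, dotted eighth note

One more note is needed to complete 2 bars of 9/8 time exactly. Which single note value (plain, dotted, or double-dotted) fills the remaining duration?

2 bars of 9/8 = 72 thirty-second notes.
Working in thirty-second notes: thirty-second = 1; sixteenth note = 2; eighth note = 4; thirty-second note = 1; a full eighth-note quintuplet (5 notes) (five quintuplet eighths span one half) = 16; eighth note = 4; thirty-second = 1; dotted quarter = 12; thirty-second = 1; dotted quarter note = 12; dotted eighth note = 6.
Sum: 1 + 2 + 4 + 1 + 16 + 4 + 1 + 12 + 1 + 12 + 6 = 60.
Remaining: 72 − 60 = 12 thirty-second notes, which is a dotted quarter note.

dotted quarter note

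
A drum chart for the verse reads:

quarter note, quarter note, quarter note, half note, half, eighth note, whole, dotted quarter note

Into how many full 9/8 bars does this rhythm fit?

2

One bar of 9/8 = 9 eighth notes.
Each duration in eighth notes: quarter note = 2; quarter note = 2; quarter note = 2; half note = 4; half = 4; eighth note = 1; whole = 8; dotted quarter note = 3.
Adding: 2 + 2 + 2 + 4 + 4 + 1 + 8 + 3 = 26.
26 ÷ 9 = 2 complete bars with 8 left over.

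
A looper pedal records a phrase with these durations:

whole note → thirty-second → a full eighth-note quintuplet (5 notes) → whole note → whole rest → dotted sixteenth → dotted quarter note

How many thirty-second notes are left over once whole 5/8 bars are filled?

One bar of 5/8 = 20 thirty-second notes.
Each duration in thirty-second notes: whole note = 32; thirty-second = 1; a full eighth-note quintuplet (5 notes) (five quintuplet eighths span one half) = 16; whole note = 32; whole rest = 32; dotted sixteenth = 3; dotted quarter note = 12.
Total: 32 + 1 + 16 + 32 + 32 + 3 + 12 = 128.
128 ÷ 20 = 6 complete bars with 8 thirty-second notes remaining.

8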